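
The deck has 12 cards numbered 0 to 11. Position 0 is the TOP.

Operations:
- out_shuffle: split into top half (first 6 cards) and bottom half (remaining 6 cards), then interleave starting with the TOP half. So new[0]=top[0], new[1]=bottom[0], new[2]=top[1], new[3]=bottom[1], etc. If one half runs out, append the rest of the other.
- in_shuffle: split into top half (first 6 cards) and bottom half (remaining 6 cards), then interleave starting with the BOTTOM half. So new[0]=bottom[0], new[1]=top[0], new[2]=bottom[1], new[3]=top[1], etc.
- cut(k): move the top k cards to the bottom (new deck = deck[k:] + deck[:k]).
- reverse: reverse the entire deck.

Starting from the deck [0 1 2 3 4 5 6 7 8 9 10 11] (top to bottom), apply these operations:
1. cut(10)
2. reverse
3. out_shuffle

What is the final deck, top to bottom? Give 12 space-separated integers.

After op 1 (cut(10)): [10 11 0 1 2 3 4 5 6 7 8 9]
After op 2 (reverse): [9 8 7 6 5 4 3 2 1 0 11 10]
After op 3 (out_shuffle): [9 3 8 2 7 1 6 0 5 11 4 10]

Answer: 9 3 8 2 7 1 6 0 5 11 4 10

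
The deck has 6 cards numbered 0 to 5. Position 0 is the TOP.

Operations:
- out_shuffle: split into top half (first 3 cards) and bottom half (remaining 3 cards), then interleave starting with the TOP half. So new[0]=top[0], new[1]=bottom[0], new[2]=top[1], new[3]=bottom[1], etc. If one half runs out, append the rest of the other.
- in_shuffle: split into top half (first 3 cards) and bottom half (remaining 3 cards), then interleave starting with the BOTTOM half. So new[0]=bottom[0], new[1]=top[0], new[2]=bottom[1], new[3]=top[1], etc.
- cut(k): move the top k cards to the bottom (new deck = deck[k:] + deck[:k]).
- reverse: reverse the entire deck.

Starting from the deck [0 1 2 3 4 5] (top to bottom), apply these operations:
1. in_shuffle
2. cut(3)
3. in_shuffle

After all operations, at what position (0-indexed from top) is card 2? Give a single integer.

Answer: 5

Derivation:
After op 1 (in_shuffle): [3 0 4 1 5 2]
After op 2 (cut(3)): [1 5 2 3 0 4]
After op 3 (in_shuffle): [3 1 0 5 4 2]
Card 2 is at position 5.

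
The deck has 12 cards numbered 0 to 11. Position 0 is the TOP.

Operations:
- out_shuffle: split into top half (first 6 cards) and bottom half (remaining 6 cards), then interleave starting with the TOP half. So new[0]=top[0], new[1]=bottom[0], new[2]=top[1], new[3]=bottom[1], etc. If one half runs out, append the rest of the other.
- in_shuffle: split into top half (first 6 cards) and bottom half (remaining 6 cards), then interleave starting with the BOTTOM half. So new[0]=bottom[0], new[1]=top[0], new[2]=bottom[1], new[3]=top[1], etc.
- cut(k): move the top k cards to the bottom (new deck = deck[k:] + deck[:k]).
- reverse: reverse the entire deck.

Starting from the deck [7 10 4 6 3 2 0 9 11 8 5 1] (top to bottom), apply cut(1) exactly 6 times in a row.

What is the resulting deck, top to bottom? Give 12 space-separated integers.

Answer: 0 9 11 8 5 1 7 10 4 6 3 2

Derivation:
After op 1 (cut(1)): [10 4 6 3 2 0 9 11 8 5 1 7]
After op 2 (cut(1)): [4 6 3 2 0 9 11 8 5 1 7 10]
After op 3 (cut(1)): [6 3 2 0 9 11 8 5 1 7 10 4]
After op 4 (cut(1)): [3 2 0 9 11 8 5 1 7 10 4 6]
After op 5 (cut(1)): [2 0 9 11 8 5 1 7 10 4 6 3]
After op 6 (cut(1)): [0 9 11 8 5 1 7 10 4 6 3 2]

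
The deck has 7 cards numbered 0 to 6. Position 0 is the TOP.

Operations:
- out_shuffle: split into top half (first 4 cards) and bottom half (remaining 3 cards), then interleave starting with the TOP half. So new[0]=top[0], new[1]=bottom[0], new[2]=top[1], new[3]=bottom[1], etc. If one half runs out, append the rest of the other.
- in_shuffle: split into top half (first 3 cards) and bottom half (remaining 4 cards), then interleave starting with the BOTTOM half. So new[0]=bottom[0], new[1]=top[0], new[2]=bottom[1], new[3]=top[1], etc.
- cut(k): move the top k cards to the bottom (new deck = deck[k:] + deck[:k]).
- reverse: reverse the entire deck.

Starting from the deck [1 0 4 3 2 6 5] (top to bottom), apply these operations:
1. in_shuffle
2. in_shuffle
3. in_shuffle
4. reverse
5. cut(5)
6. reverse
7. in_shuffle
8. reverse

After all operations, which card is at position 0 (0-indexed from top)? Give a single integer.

Answer: 0

Derivation:
After op 1 (in_shuffle): [3 1 2 0 6 4 5]
After op 2 (in_shuffle): [0 3 6 1 4 2 5]
After op 3 (in_shuffle): [1 0 4 3 2 6 5]
After op 4 (reverse): [5 6 2 3 4 0 1]
After op 5 (cut(5)): [0 1 5 6 2 3 4]
After op 6 (reverse): [4 3 2 6 5 1 0]
After op 7 (in_shuffle): [6 4 5 3 1 2 0]
After op 8 (reverse): [0 2 1 3 5 4 6]
Position 0: card 0.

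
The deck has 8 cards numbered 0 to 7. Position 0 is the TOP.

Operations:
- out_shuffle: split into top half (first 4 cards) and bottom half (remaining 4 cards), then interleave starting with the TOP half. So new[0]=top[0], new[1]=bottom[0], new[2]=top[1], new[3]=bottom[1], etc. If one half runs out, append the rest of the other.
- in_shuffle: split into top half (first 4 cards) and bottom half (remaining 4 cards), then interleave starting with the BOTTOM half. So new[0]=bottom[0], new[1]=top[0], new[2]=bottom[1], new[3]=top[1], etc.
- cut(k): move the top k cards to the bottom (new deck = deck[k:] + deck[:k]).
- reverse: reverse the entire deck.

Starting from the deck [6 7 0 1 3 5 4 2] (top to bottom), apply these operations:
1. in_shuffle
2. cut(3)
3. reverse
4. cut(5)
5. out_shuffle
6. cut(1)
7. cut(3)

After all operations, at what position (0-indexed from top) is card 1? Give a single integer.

Answer: 1

Derivation:
After op 1 (in_shuffle): [3 6 5 7 4 0 2 1]
After op 2 (cut(3)): [7 4 0 2 1 3 6 5]
After op 3 (reverse): [5 6 3 1 2 0 4 7]
After op 4 (cut(5)): [0 4 7 5 6 3 1 2]
After op 5 (out_shuffle): [0 6 4 3 7 1 5 2]
After op 6 (cut(1)): [6 4 3 7 1 5 2 0]
After op 7 (cut(3)): [7 1 5 2 0 6 4 3]
Card 1 is at position 1.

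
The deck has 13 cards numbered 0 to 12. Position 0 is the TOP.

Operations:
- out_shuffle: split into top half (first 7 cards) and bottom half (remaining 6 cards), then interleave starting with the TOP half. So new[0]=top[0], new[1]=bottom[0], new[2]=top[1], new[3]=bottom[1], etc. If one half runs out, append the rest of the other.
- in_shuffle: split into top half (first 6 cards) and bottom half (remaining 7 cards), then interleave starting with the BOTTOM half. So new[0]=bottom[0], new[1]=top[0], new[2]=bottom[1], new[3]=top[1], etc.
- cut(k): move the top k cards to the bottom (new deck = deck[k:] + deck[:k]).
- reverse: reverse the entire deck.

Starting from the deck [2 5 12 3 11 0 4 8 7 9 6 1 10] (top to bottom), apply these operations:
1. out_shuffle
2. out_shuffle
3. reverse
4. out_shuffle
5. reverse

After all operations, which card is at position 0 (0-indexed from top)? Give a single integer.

After op 1 (out_shuffle): [2 8 5 7 12 9 3 6 11 1 0 10 4]
After op 2 (out_shuffle): [2 6 8 11 5 1 7 0 12 10 9 4 3]
After op 3 (reverse): [3 4 9 10 12 0 7 1 5 11 8 6 2]
After op 4 (out_shuffle): [3 1 4 5 9 11 10 8 12 6 0 2 7]
After op 5 (reverse): [7 2 0 6 12 8 10 11 9 5 4 1 3]
Position 0: card 7.

Answer: 7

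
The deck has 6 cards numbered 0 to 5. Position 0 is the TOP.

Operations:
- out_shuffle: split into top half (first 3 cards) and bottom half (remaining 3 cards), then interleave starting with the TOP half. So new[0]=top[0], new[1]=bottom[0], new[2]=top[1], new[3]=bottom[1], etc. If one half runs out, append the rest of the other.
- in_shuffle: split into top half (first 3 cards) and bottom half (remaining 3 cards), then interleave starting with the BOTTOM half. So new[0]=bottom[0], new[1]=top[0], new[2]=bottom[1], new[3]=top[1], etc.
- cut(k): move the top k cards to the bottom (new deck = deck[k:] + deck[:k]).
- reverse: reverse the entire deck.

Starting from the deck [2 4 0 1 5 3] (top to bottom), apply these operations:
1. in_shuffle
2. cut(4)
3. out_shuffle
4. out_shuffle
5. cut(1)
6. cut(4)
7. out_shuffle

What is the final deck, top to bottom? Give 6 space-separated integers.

After op 1 (in_shuffle): [1 2 5 4 3 0]
After op 2 (cut(4)): [3 0 1 2 5 4]
After op 3 (out_shuffle): [3 2 0 5 1 4]
After op 4 (out_shuffle): [3 5 2 1 0 4]
After op 5 (cut(1)): [5 2 1 0 4 3]
After op 6 (cut(4)): [4 3 5 2 1 0]
After op 7 (out_shuffle): [4 2 3 1 5 0]

Answer: 4 2 3 1 5 0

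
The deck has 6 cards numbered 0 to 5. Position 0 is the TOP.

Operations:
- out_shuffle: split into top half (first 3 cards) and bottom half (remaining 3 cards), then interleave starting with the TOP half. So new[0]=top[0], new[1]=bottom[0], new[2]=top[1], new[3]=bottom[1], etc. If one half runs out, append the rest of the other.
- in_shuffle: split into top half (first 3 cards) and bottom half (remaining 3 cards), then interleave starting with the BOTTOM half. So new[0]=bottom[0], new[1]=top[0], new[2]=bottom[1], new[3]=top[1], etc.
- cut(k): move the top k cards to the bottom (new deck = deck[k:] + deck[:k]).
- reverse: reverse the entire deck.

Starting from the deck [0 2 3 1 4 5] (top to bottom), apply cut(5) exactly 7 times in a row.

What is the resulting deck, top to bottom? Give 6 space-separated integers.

After op 1 (cut(5)): [5 0 2 3 1 4]
After op 2 (cut(5)): [4 5 0 2 3 1]
After op 3 (cut(5)): [1 4 5 0 2 3]
After op 4 (cut(5)): [3 1 4 5 0 2]
After op 5 (cut(5)): [2 3 1 4 5 0]
After op 6 (cut(5)): [0 2 3 1 4 5]
After op 7 (cut(5)): [5 0 2 3 1 4]

Answer: 5 0 2 3 1 4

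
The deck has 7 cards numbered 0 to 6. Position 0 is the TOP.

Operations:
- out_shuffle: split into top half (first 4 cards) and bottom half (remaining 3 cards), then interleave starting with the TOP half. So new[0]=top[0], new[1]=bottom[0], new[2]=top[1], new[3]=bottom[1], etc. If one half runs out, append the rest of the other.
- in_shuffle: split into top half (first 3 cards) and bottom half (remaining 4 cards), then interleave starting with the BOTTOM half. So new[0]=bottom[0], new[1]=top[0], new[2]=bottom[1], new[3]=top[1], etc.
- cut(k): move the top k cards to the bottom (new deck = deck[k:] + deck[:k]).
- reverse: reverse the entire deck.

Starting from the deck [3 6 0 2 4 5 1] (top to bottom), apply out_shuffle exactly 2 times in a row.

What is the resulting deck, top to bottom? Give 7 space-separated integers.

Answer: 3 0 4 1 6 2 5

Derivation:
After op 1 (out_shuffle): [3 4 6 5 0 1 2]
After op 2 (out_shuffle): [3 0 4 1 6 2 5]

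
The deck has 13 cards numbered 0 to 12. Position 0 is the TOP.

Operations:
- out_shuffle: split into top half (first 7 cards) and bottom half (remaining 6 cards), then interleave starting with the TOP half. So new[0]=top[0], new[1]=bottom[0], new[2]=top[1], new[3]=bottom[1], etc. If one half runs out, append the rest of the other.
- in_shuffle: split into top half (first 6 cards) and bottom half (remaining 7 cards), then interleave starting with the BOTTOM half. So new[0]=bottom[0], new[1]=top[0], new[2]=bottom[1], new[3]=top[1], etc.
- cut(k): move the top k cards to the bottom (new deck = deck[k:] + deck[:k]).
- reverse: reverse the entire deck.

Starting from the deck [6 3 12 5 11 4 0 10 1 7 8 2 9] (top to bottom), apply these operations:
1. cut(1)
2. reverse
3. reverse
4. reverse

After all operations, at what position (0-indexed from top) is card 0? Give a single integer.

After op 1 (cut(1)): [3 12 5 11 4 0 10 1 7 8 2 9 6]
After op 2 (reverse): [6 9 2 8 7 1 10 0 4 11 5 12 3]
After op 3 (reverse): [3 12 5 11 4 0 10 1 7 8 2 9 6]
After op 4 (reverse): [6 9 2 8 7 1 10 0 4 11 5 12 3]
Card 0 is at position 7.

Answer: 7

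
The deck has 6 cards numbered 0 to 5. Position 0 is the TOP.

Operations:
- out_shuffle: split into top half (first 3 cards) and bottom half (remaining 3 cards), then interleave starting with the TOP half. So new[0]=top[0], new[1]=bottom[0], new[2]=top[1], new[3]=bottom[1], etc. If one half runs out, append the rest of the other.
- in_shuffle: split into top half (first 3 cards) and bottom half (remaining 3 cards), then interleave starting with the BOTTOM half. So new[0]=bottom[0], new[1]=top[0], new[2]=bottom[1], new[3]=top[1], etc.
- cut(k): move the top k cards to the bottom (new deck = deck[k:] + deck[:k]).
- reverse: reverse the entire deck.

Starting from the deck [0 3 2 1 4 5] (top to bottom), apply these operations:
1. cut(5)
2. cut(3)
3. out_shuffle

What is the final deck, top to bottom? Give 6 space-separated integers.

Answer: 2 5 1 0 4 3

Derivation:
After op 1 (cut(5)): [5 0 3 2 1 4]
After op 2 (cut(3)): [2 1 4 5 0 3]
After op 3 (out_shuffle): [2 5 1 0 4 3]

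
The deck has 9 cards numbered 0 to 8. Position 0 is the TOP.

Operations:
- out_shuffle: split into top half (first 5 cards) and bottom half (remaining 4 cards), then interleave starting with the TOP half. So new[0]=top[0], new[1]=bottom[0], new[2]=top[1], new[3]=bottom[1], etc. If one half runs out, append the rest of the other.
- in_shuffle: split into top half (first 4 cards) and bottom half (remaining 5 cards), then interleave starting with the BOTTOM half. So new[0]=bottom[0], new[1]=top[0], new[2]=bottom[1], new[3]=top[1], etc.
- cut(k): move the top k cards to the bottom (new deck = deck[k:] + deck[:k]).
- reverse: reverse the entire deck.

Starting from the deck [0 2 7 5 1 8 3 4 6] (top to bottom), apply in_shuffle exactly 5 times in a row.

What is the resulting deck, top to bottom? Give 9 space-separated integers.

Answer: 2 5 8 4 0 7 1 3 6

Derivation:
After op 1 (in_shuffle): [1 0 8 2 3 7 4 5 6]
After op 2 (in_shuffle): [3 1 7 0 4 8 5 2 6]
After op 3 (in_shuffle): [4 3 8 1 5 7 2 0 6]
After op 4 (in_shuffle): [5 4 7 3 2 8 0 1 6]
After op 5 (in_shuffle): [2 5 8 4 0 7 1 3 6]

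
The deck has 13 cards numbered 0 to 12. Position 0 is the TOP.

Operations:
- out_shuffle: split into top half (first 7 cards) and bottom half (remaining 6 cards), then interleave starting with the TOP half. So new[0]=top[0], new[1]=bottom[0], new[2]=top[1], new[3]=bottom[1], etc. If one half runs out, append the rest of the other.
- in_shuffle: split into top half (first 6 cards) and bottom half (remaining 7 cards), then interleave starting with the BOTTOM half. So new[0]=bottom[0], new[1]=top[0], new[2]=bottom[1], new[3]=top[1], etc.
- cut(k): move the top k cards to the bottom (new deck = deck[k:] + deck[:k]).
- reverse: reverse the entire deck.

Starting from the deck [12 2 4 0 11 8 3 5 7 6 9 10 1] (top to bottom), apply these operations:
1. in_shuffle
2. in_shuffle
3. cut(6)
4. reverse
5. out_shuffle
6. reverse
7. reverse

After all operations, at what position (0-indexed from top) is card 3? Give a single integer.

Answer: 8

Derivation:
After op 1 (in_shuffle): [3 12 5 2 7 4 6 0 9 11 10 8 1]
After op 2 (in_shuffle): [6 3 0 12 9 5 11 2 10 7 8 4 1]
After op 3 (cut(6)): [11 2 10 7 8 4 1 6 3 0 12 9 5]
After op 4 (reverse): [5 9 12 0 3 6 1 4 8 7 10 2 11]
After op 5 (out_shuffle): [5 4 9 8 12 7 0 10 3 2 6 11 1]
After op 6 (reverse): [1 11 6 2 3 10 0 7 12 8 9 4 5]
After op 7 (reverse): [5 4 9 8 12 7 0 10 3 2 6 11 1]
Card 3 is at position 8.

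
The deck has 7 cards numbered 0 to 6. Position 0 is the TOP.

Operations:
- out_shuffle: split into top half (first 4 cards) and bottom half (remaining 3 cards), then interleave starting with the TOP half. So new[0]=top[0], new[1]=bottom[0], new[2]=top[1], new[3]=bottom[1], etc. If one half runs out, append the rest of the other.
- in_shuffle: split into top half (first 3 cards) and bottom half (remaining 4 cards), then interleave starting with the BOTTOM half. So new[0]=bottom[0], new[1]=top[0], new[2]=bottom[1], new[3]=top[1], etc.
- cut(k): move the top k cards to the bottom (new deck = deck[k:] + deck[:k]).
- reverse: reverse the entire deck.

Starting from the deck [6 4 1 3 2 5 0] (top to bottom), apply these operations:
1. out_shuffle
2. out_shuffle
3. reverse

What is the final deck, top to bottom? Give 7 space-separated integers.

After op 1 (out_shuffle): [6 2 4 5 1 0 3]
After op 2 (out_shuffle): [6 1 2 0 4 3 5]
After op 3 (reverse): [5 3 4 0 2 1 6]

Answer: 5 3 4 0 2 1 6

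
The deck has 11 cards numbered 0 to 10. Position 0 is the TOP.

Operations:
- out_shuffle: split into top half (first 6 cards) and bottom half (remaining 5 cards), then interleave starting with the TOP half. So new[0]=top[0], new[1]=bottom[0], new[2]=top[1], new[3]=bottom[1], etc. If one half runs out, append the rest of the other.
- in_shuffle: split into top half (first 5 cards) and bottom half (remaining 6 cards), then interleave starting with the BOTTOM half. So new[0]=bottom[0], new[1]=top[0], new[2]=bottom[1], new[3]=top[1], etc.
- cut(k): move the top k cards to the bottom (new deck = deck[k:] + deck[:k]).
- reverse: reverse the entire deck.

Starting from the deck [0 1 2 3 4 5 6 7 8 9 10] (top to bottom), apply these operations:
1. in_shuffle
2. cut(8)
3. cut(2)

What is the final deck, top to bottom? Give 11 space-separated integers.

Answer: 10 5 0 6 1 7 2 8 3 9 4

Derivation:
After op 1 (in_shuffle): [5 0 6 1 7 2 8 3 9 4 10]
After op 2 (cut(8)): [9 4 10 5 0 6 1 7 2 8 3]
After op 3 (cut(2)): [10 5 0 6 1 7 2 8 3 9 4]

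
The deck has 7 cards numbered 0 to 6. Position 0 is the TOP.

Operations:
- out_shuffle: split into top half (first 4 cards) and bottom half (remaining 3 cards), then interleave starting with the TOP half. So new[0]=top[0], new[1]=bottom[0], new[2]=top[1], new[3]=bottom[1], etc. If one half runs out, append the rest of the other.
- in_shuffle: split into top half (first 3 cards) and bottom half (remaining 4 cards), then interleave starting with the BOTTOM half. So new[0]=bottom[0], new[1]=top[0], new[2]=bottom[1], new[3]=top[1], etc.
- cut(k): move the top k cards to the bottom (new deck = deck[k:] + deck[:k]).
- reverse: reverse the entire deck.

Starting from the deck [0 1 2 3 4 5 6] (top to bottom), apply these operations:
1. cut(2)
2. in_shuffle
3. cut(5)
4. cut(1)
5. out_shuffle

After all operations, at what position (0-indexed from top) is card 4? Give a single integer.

After op 1 (cut(2)): [2 3 4 5 6 0 1]
After op 2 (in_shuffle): [5 2 6 3 0 4 1]
After op 3 (cut(5)): [4 1 5 2 6 3 0]
After op 4 (cut(1)): [1 5 2 6 3 0 4]
After op 5 (out_shuffle): [1 3 5 0 2 4 6]
Card 4 is at position 5.

Answer: 5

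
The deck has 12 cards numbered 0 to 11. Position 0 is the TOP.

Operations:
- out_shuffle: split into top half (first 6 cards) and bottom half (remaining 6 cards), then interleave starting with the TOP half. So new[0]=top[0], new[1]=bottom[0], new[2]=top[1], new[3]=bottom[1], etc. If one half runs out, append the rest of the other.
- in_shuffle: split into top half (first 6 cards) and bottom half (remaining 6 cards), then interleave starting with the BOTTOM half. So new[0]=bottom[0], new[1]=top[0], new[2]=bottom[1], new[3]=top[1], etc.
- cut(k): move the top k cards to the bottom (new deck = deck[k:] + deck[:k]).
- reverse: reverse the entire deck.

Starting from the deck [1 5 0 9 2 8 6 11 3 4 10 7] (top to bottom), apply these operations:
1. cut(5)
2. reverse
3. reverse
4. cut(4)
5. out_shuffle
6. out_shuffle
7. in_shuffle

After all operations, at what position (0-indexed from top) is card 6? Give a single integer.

Answer: 7

Derivation:
After op 1 (cut(5)): [8 6 11 3 4 10 7 1 5 0 9 2]
After op 2 (reverse): [2 9 0 5 1 7 10 4 3 11 6 8]
After op 3 (reverse): [8 6 11 3 4 10 7 1 5 0 9 2]
After op 4 (cut(4)): [4 10 7 1 5 0 9 2 8 6 11 3]
After op 5 (out_shuffle): [4 9 10 2 7 8 1 6 5 11 0 3]
After op 6 (out_shuffle): [4 1 9 6 10 5 2 11 7 0 8 3]
After op 7 (in_shuffle): [2 4 11 1 7 9 0 6 8 10 3 5]
Card 6 is at position 7.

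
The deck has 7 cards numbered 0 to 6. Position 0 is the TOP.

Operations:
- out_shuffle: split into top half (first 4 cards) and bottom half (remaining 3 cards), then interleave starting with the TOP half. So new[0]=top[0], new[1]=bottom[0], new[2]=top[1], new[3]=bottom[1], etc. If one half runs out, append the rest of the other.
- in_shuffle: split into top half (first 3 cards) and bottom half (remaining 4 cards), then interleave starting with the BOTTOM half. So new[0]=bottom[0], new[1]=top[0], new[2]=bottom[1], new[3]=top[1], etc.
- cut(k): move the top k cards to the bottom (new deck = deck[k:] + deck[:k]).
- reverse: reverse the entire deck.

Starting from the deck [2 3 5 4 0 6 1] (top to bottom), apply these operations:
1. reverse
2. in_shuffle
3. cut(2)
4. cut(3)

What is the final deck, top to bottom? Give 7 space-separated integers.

Answer: 0 2 4 1 5 6 3

Derivation:
After op 1 (reverse): [1 6 0 4 5 3 2]
After op 2 (in_shuffle): [4 1 5 6 3 0 2]
After op 3 (cut(2)): [5 6 3 0 2 4 1]
After op 4 (cut(3)): [0 2 4 1 5 6 3]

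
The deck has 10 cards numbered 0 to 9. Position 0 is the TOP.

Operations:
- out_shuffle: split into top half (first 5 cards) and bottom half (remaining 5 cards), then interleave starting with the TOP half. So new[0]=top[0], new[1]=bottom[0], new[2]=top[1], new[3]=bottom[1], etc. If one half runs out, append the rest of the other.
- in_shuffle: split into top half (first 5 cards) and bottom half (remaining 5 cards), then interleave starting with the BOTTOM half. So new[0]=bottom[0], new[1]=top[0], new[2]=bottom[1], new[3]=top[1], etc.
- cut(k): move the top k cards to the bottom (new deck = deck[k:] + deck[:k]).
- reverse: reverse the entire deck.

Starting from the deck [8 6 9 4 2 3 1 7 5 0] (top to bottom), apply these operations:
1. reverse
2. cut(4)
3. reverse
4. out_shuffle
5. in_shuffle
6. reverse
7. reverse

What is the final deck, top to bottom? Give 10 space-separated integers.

Answer: 4 1 0 6 2 7 8 9 3 5

Derivation:
After op 1 (reverse): [0 5 7 1 3 2 4 9 6 8]
After op 2 (cut(4)): [3 2 4 9 6 8 0 5 7 1]
After op 3 (reverse): [1 7 5 0 8 6 9 4 2 3]
After op 4 (out_shuffle): [1 6 7 9 5 4 0 2 8 3]
After op 5 (in_shuffle): [4 1 0 6 2 7 8 9 3 5]
After op 6 (reverse): [5 3 9 8 7 2 6 0 1 4]
After op 7 (reverse): [4 1 0 6 2 7 8 9 3 5]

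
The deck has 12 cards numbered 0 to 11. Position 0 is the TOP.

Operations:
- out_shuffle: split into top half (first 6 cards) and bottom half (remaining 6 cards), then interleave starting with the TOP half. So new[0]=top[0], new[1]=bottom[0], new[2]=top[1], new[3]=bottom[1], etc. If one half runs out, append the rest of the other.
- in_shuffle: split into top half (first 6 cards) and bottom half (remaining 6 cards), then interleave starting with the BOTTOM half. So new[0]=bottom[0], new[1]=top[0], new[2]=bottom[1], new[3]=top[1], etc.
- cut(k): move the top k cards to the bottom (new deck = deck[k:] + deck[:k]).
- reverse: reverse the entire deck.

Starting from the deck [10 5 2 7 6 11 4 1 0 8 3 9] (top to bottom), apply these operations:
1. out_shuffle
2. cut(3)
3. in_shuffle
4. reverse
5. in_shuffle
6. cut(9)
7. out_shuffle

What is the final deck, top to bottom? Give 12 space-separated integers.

After op 1 (out_shuffle): [10 4 5 1 2 0 7 8 6 3 11 9]
After op 2 (cut(3)): [1 2 0 7 8 6 3 11 9 10 4 5]
After op 3 (in_shuffle): [3 1 11 2 9 0 10 7 4 8 5 6]
After op 4 (reverse): [6 5 8 4 7 10 0 9 2 11 1 3]
After op 5 (in_shuffle): [0 6 9 5 2 8 11 4 1 7 3 10]
After op 6 (cut(9)): [7 3 10 0 6 9 5 2 8 11 4 1]
After op 7 (out_shuffle): [7 5 3 2 10 8 0 11 6 4 9 1]

Answer: 7 5 3 2 10 8 0 11 6 4 9 1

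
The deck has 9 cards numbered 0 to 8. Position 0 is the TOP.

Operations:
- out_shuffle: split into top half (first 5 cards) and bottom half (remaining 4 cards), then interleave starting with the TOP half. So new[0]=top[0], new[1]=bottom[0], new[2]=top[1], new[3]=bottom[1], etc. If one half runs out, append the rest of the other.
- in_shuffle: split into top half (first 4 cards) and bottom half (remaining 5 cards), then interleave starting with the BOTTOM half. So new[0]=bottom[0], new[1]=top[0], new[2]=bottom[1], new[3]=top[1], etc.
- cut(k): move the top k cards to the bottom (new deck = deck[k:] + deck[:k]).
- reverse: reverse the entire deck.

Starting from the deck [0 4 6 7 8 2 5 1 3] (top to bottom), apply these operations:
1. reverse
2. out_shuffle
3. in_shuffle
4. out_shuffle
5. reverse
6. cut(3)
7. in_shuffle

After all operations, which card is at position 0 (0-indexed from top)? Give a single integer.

After op 1 (reverse): [3 1 5 2 8 7 6 4 0]
After op 2 (out_shuffle): [3 7 1 6 5 4 2 0 8]
After op 3 (in_shuffle): [5 3 4 7 2 1 0 6 8]
After op 4 (out_shuffle): [5 1 3 0 4 6 7 8 2]
After op 5 (reverse): [2 8 7 6 4 0 3 1 5]
After op 6 (cut(3)): [6 4 0 3 1 5 2 8 7]
After op 7 (in_shuffle): [1 6 5 4 2 0 8 3 7]
Position 0: card 1.

Answer: 1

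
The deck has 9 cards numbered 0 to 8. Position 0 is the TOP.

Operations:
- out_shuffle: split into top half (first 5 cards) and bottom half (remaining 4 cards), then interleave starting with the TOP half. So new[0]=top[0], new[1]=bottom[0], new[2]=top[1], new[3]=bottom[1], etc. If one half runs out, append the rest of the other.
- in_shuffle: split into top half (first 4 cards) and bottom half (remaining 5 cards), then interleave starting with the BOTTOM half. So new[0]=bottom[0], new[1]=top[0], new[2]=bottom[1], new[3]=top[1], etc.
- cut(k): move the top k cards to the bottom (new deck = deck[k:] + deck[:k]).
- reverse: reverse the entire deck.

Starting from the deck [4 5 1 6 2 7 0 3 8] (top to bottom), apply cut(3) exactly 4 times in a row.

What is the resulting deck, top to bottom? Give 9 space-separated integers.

After op 1 (cut(3)): [6 2 7 0 3 8 4 5 1]
After op 2 (cut(3)): [0 3 8 4 5 1 6 2 7]
After op 3 (cut(3)): [4 5 1 6 2 7 0 3 8]
After op 4 (cut(3)): [6 2 7 0 3 8 4 5 1]

Answer: 6 2 7 0 3 8 4 5 1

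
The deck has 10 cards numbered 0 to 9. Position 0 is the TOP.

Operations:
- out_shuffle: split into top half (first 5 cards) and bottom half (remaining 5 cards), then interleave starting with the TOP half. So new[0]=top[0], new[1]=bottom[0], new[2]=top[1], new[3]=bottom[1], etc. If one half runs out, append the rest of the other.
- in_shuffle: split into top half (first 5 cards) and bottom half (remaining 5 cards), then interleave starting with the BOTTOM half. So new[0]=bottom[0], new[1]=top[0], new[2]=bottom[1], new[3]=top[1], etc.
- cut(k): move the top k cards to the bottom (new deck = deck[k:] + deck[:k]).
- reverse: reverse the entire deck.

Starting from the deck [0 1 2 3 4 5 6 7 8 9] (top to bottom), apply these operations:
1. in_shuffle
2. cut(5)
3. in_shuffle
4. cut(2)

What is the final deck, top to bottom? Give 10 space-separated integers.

After op 1 (in_shuffle): [5 0 6 1 7 2 8 3 9 4]
After op 2 (cut(5)): [2 8 3 9 4 5 0 6 1 7]
After op 3 (in_shuffle): [5 2 0 8 6 3 1 9 7 4]
After op 4 (cut(2)): [0 8 6 3 1 9 7 4 5 2]

Answer: 0 8 6 3 1 9 7 4 5 2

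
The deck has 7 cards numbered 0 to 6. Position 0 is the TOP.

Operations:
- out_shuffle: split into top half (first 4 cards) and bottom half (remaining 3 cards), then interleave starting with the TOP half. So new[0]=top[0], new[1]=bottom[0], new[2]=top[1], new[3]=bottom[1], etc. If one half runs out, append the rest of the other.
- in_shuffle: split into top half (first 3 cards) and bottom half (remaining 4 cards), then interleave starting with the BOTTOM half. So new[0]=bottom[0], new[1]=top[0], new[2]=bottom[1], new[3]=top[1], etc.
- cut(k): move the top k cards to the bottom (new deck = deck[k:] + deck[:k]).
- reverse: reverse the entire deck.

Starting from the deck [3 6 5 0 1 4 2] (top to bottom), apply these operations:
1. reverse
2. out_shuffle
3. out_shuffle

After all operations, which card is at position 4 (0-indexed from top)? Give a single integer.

After op 1 (reverse): [2 4 1 0 5 6 3]
After op 2 (out_shuffle): [2 5 4 6 1 3 0]
After op 3 (out_shuffle): [2 1 5 3 4 0 6]
Position 4: card 4.

Answer: 4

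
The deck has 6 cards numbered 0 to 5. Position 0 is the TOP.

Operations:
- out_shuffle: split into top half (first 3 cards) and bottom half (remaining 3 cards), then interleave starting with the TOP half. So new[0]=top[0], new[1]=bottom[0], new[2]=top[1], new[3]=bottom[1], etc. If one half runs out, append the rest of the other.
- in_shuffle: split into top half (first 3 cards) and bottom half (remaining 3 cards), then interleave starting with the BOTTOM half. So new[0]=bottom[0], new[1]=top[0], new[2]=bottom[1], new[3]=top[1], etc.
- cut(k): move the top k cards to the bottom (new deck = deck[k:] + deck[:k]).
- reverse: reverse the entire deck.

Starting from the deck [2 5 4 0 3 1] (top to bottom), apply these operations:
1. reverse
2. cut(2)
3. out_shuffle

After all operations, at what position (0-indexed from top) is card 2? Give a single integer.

Answer: 1

Derivation:
After op 1 (reverse): [1 3 0 4 5 2]
After op 2 (cut(2)): [0 4 5 2 1 3]
After op 3 (out_shuffle): [0 2 4 1 5 3]
Card 2 is at position 1.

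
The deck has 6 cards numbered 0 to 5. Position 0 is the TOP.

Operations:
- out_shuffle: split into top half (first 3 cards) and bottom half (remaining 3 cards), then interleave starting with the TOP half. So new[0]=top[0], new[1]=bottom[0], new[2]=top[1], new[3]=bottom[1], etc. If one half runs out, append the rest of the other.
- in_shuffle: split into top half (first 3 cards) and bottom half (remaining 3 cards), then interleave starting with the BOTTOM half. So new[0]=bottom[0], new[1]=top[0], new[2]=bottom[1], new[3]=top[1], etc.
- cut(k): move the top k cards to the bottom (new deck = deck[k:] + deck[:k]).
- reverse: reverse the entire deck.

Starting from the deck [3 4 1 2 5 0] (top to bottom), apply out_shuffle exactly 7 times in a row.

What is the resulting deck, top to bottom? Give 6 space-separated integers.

Answer: 3 1 5 4 2 0

Derivation:
After op 1 (out_shuffle): [3 2 4 5 1 0]
After op 2 (out_shuffle): [3 5 2 1 4 0]
After op 3 (out_shuffle): [3 1 5 4 2 0]
After op 4 (out_shuffle): [3 4 1 2 5 0]
After op 5 (out_shuffle): [3 2 4 5 1 0]
After op 6 (out_shuffle): [3 5 2 1 4 0]
After op 7 (out_shuffle): [3 1 5 4 2 0]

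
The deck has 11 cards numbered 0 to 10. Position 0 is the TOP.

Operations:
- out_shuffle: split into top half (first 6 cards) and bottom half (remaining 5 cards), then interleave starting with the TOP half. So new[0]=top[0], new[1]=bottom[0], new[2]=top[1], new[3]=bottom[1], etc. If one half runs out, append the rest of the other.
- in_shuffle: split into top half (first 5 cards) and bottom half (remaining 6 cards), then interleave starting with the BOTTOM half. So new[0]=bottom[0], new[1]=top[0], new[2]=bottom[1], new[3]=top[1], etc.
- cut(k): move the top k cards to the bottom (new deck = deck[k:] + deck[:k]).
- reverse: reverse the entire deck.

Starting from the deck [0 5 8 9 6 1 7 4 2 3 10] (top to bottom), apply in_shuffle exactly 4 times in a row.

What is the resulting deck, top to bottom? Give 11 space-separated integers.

Answer: 2 7 6 8 0 3 4 1 9 5 10

Derivation:
After op 1 (in_shuffle): [1 0 7 5 4 8 2 9 3 6 10]
After op 2 (in_shuffle): [8 1 2 0 9 7 3 5 6 4 10]
After op 3 (in_shuffle): [7 8 3 1 5 2 6 0 4 9 10]
After op 4 (in_shuffle): [2 7 6 8 0 3 4 1 9 5 10]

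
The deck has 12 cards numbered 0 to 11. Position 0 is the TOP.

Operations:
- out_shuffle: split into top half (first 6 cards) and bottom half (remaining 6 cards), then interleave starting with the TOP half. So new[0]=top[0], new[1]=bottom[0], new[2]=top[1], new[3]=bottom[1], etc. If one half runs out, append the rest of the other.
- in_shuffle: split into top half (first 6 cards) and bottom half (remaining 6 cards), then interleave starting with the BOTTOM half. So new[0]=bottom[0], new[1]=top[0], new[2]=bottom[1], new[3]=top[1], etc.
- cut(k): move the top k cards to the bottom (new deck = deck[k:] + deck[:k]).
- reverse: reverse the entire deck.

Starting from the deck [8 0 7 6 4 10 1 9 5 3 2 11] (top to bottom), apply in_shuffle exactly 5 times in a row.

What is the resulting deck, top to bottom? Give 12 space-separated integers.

After op 1 (in_shuffle): [1 8 9 0 5 7 3 6 2 4 11 10]
After op 2 (in_shuffle): [3 1 6 8 2 9 4 0 11 5 10 7]
After op 3 (in_shuffle): [4 3 0 1 11 6 5 8 10 2 7 9]
After op 4 (in_shuffle): [5 4 8 3 10 0 2 1 7 11 9 6]
After op 5 (in_shuffle): [2 5 1 4 7 8 11 3 9 10 6 0]

Answer: 2 5 1 4 7 8 11 3 9 10 6 0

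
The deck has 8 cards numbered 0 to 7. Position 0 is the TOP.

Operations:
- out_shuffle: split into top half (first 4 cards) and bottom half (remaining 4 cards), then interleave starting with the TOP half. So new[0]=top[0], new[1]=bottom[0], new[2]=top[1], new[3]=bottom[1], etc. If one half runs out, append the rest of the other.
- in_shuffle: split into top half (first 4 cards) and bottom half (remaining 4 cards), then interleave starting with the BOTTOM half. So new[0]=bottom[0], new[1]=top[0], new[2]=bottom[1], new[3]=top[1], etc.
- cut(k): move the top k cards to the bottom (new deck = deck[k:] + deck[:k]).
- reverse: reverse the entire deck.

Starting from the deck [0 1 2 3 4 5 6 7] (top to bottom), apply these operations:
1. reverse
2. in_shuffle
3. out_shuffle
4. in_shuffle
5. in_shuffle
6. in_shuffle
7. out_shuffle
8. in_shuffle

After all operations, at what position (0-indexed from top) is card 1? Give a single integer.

Answer: 2

Derivation:
After op 1 (reverse): [7 6 5 4 3 2 1 0]
After op 2 (in_shuffle): [3 7 2 6 1 5 0 4]
After op 3 (out_shuffle): [3 1 7 5 2 0 6 4]
After op 4 (in_shuffle): [2 3 0 1 6 7 4 5]
After op 5 (in_shuffle): [6 2 7 3 4 0 5 1]
After op 6 (in_shuffle): [4 6 0 2 5 7 1 3]
After op 7 (out_shuffle): [4 5 6 7 0 1 2 3]
After op 8 (in_shuffle): [0 4 1 5 2 6 3 7]
Card 1 is at position 2.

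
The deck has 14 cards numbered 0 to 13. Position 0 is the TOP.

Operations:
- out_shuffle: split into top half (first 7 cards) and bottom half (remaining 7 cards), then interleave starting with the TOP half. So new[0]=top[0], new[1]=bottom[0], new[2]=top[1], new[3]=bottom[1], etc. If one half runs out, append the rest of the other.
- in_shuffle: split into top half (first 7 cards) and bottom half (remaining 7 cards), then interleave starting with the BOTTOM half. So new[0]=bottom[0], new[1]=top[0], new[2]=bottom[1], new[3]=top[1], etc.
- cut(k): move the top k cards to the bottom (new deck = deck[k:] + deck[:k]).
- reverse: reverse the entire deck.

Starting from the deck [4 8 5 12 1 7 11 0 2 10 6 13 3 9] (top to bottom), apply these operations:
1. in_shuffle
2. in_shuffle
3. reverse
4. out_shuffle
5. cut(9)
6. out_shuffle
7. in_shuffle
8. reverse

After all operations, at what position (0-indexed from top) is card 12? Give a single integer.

Answer: 11

Derivation:
After op 1 (in_shuffle): [0 4 2 8 10 5 6 12 13 1 3 7 9 11]
After op 2 (in_shuffle): [12 0 13 4 1 2 3 8 7 10 9 5 11 6]
After op 3 (reverse): [6 11 5 9 10 7 8 3 2 1 4 13 0 12]
After op 4 (out_shuffle): [6 3 11 2 5 1 9 4 10 13 7 0 8 12]
After op 5 (cut(9)): [13 7 0 8 12 6 3 11 2 5 1 9 4 10]
After op 6 (out_shuffle): [13 11 7 2 0 5 8 1 12 9 6 4 3 10]
After op 7 (in_shuffle): [1 13 12 11 9 7 6 2 4 0 3 5 10 8]
After op 8 (reverse): [8 10 5 3 0 4 2 6 7 9 11 12 13 1]
Card 12 is at position 11.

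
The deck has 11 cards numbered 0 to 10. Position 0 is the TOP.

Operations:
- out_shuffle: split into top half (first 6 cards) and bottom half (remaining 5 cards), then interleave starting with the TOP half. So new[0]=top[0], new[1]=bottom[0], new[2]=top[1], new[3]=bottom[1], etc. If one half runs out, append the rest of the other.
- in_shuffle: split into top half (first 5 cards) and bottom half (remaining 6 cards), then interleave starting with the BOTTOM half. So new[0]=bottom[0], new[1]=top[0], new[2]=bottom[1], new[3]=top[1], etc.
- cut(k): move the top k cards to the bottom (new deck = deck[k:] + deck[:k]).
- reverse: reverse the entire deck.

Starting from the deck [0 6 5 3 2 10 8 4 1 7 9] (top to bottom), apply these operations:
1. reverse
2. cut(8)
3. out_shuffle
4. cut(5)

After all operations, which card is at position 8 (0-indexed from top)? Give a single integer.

After op 1 (reverse): [9 7 1 4 8 10 2 3 5 6 0]
After op 2 (cut(8)): [5 6 0 9 7 1 4 8 10 2 3]
After op 3 (out_shuffle): [5 4 6 8 0 10 9 2 7 3 1]
After op 4 (cut(5)): [10 9 2 7 3 1 5 4 6 8 0]
Position 8: card 6.

Answer: 6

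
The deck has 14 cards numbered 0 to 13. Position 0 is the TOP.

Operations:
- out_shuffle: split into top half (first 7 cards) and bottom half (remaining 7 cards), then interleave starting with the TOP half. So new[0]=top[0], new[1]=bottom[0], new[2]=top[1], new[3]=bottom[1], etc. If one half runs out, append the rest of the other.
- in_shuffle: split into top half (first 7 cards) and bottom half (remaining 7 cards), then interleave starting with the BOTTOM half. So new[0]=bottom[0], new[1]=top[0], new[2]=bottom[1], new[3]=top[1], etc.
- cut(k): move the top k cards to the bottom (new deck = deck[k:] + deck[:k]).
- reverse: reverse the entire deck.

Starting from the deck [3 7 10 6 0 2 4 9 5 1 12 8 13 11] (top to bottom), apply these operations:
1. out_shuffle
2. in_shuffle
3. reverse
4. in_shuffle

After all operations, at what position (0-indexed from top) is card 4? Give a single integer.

Answer: 7

Derivation:
After op 1 (out_shuffle): [3 9 7 5 10 1 6 12 0 8 2 13 4 11]
After op 2 (in_shuffle): [12 3 0 9 8 7 2 5 13 10 4 1 11 6]
After op 3 (reverse): [6 11 1 4 10 13 5 2 7 8 9 0 3 12]
After op 4 (in_shuffle): [2 6 7 11 8 1 9 4 0 10 3 13 12 5]
Card 4 is at position 7.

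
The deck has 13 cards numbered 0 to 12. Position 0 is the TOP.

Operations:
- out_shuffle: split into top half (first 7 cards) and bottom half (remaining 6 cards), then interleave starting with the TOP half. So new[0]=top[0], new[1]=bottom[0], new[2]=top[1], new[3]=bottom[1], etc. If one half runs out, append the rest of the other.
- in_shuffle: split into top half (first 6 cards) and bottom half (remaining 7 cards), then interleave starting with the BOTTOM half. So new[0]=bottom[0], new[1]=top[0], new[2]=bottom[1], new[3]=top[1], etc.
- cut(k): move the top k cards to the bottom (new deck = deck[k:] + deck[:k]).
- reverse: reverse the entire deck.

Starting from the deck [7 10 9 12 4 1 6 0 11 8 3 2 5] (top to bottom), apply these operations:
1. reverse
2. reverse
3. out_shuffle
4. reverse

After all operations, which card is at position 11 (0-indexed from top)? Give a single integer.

Answer: 0

Derivation:
After op 1 (reverse): [5 2 3 8 11 0 6 1 4 12 9 10 7]
After op 2 (reverse): [7 10 9 12 4 1 6 0 11 8 3 2 5]
After op 3 (out_shuffle): [7 0 10 11 9 8 12 3 4 2 1 5 6]
After op 4 (reverse): [6 5 1 2 4 3 12 8 9 11 10 0 7]
Position 11: card 0.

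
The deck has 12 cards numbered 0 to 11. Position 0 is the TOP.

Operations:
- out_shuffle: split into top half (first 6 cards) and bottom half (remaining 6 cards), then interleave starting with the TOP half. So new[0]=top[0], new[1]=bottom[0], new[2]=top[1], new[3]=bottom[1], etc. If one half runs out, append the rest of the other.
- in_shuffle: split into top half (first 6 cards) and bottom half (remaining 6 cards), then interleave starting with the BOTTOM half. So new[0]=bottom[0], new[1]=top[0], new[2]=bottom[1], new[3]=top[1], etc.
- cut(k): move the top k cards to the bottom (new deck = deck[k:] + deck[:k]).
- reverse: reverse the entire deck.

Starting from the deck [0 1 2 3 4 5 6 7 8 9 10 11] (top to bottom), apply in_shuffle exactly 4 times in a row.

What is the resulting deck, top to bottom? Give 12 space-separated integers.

After op 1 (in_shuffle): [6 0 7 1 8 2 9 3 10 4 11 5]
After op 2 (in_shuffle): [9 6 3 0 10 7 4 1 11 8 5 2]
After op 3 (in_shuffle): [4 9 1 6 11 3 8 0 5 10 2 7]
After op 4 (in_shuffle): [8 4 0 9 5 1 10 6 2 11 7 3]

Answer: 8 4 0 9 5 1 10 6 2 11 7 3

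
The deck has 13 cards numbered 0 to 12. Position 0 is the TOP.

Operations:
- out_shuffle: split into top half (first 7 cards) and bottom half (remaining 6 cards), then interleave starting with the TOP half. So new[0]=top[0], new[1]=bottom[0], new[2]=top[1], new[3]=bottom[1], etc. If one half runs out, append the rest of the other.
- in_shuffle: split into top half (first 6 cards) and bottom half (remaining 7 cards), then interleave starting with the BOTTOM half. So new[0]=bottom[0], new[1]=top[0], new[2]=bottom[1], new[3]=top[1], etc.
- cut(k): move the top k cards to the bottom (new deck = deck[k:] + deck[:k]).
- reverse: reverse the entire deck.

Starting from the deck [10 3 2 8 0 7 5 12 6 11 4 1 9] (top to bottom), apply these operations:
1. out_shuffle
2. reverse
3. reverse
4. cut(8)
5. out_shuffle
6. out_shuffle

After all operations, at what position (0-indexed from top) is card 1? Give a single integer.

Answer: 4

Derivation:
After op 1 (out_shuffle): [10 12 3 6 2 11 8 4 0 1 7 9 5]
After op 2 (reverse): [5 9 7 1 0 4 8 11 2 6 3 12 10]
After op 3 (reverse): [10 12 3 6 2 11 8 4 0 1 7 9 5]
After op 4 (cut(8)): [0 1 7 9 5 10 12 3 6 2 11 8 4]
After op 5 (out_shuffle): [0 3 1 6 7 2 9 11 5 8 10 4 12]
After op 6 (out_shuffle): [0 11 3 5 1 8 6 10 7 4 2 12 9]
Card 1 is at position 4.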